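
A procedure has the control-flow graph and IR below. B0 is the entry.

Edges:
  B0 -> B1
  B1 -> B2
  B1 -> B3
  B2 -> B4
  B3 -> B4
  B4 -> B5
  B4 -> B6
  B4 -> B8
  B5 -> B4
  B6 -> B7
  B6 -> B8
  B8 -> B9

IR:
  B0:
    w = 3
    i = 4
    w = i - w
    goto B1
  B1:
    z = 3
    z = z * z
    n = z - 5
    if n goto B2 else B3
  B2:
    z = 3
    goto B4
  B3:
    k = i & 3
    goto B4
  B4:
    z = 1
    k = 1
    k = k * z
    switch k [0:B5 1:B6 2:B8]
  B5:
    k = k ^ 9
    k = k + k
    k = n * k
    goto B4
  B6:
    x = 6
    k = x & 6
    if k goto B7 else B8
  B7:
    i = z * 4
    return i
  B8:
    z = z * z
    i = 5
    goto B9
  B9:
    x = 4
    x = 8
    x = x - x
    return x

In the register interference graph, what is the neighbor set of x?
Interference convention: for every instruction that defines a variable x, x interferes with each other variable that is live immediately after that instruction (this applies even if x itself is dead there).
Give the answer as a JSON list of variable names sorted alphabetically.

def/use:
  B0: {i,w} / ∅
  B1: {n,z} / ∅
  B2: {z} / ∅
  B3: {k} / {i}
  B4: {k,z} / ∅
  B5: {k} / {k,n}
  B6: {k,x} / ∅
  B7: {i} / {z}
  B8: {i,z} / {z}
  B9: {x} / ∅

Liveness:
  live B0: ∅→{i}
  live B1: {i}→{i,n}
  live B2: {n}→{n}
  live B3: {i,n}→{n}
  live B4: {n}→{k,n,z}
  live B5: {k,n}→{n}
  live B6: {z}→{z}
  live B7: {z}→∅
  live B8: {z}→∅
  live B9: ∅→∅

Interfere edges:
  i↔{n,w,z}
  k↔{n,z}
  n↔{i,k,z}
  w↔{i}
  x↔{z}
  z↔{i,k,n,x}

N(x) = ["z"]

Answer: ["z"]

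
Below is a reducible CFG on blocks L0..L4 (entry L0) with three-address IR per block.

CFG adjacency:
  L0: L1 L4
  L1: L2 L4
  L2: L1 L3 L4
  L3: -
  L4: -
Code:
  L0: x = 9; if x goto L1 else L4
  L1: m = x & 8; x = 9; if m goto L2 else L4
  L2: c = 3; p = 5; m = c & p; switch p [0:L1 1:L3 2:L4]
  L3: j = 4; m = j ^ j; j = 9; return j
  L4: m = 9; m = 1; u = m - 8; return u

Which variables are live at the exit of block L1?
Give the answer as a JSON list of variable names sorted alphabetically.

Answer: ["x"]

Derivation:
def/use:
  L0: def={x} ue=∅
  L1: def={m,x} ue={x}
  L2: def={c,m,p} ue=∅
  L3: def={j,m} ue=∅
  L4: def={m,u} ue=∅

Backward fixpoint:
  L0: in=∅ out={x}
  L1: in={x} out={x}
  L2: in={x} out={x}
  L3: in=∅ out=∅
  L4: in=∅ out=∅

live-out(L1) = ["x"]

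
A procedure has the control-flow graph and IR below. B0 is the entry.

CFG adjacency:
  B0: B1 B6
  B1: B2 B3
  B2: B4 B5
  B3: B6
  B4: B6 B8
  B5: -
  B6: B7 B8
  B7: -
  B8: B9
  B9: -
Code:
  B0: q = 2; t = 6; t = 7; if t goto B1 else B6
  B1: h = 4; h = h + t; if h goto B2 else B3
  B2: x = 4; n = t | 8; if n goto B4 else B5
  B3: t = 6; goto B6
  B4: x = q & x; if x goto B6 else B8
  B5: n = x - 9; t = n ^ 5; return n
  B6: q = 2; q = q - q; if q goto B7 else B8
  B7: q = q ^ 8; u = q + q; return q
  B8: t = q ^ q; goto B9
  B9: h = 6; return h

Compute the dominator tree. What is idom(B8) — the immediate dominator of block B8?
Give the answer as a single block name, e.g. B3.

idom tree: B1←B0 B2←B1 B3←B1 B4←B2 B5←B2 B6←B0 B7←B6 B8←B0 B9←B8
Join-block Dom:
  B6: preds {B0,B3,B4}: {B0} ∩ {B0,B1,B3} ∩ {B0,B1,B2,B4} = {B0}; idom=B0
  B8: preds {B4,B6}: {B0,B1,B2,B4} ∩ {B0,B6} = {B0}; idom=B0

idom(B8) = B0

Answer: B0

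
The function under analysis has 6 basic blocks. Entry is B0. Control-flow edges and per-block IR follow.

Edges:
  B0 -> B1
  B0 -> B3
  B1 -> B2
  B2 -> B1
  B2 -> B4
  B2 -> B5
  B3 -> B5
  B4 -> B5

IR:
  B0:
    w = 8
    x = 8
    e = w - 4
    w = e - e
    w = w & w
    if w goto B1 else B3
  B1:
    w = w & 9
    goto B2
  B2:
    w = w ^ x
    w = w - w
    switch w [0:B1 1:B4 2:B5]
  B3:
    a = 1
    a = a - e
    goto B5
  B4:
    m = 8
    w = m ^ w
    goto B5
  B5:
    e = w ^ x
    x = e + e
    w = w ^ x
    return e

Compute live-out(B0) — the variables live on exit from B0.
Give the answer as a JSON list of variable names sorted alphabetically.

Answer: ["e", "w", "x"]

Derivation:
Block summaries:
  B0: {e,w,x} / ∅
  B1: {w} / {w}
  B2: {w} / {w,x}
  B3: {a} / {e}
  B4: {m,w} / {w}
  B5: {e,w,x} / {w,x}

Backward fixpoint:
  B0: in=∅ out={e,w,x}
  B1: in={w,x} out={w,x}
  B2: in={w,x} out={w,x}
  B3: in={e,w,x} out={w,x}
  B4: in={w,x} out={w,x}
  B5: in={w,x} out=∅

live-out(B0) = ["e", "w", "x"]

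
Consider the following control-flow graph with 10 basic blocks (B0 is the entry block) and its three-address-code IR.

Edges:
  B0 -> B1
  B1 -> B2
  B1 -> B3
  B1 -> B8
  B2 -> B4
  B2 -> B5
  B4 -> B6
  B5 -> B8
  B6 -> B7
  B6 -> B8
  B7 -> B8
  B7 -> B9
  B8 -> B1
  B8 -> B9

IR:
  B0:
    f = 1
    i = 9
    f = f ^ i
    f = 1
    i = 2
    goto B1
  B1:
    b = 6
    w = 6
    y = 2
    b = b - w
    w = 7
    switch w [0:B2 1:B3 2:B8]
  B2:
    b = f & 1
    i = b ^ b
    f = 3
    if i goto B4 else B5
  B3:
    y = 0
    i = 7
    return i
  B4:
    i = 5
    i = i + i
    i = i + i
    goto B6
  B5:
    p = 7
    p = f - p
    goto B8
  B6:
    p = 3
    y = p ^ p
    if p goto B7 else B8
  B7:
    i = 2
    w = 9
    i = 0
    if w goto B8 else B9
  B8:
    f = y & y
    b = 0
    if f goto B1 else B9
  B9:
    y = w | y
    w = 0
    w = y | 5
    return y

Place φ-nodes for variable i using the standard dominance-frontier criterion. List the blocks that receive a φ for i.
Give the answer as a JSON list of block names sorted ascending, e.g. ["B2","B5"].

Answer: ["B1", "B8", "B9"]

Analysis:
idom tree: B1←B0 B2←B1 B3←B1 B4←B2 B5←B2 B6←B4 B7←B6 B8←B1 B9←B1
Dom∩ at merges:
  B1: preds {B0,B8}: {B0} ∩ {B0,B1,B8} = {B0}; idom=B0
  B8: preds {B1,B5,B6,B7}: {B0,B1} ∩ {B0,B1,B2,B5} ∩ {B0,B1,B2,B4,B6} ∩ {B0,B1,B2,B4,B6,B7} = {B0,B1}; idom=B1
  B9: preds {B7,B8}: {B0,B1,B2,B4,B6,B7} ∩ {B0,B1,B8} = {B0,B1}; idom=B1

DF walk-up:
  join B1 pred B0: · stop@B0
  join B1 pred B8: B8→B1 stop@B0
  join B8 pred B1: · stop@B1
  join B8 pred B5: B5→B2 stop@B1
  join B8 pred B6: B6→B4→B2 stop@B1
  join B8 pred B7: B7→B6→B4→B2 stop@B1
  join B9 pred B7: B7→B6→B4→B2 stop@B1
  join B9 pred B8: B8 stop@B1
  DF(B0)=∅
  DF(B1)={B1}
  DF(B2)={B8,B9}
  DF(B3)=∅
  DF(B4)={B8,B9}
  DF(B5)={B8}
  DF(B6)={B8,B9}
  DF(B7)={B8,B9}
  DF(B8)={B1,B9}
  DF(B9)=∅

φ for i: defs {B0,B2,B3,B4,B7}
  DF⁺ = {B1,B8,B9}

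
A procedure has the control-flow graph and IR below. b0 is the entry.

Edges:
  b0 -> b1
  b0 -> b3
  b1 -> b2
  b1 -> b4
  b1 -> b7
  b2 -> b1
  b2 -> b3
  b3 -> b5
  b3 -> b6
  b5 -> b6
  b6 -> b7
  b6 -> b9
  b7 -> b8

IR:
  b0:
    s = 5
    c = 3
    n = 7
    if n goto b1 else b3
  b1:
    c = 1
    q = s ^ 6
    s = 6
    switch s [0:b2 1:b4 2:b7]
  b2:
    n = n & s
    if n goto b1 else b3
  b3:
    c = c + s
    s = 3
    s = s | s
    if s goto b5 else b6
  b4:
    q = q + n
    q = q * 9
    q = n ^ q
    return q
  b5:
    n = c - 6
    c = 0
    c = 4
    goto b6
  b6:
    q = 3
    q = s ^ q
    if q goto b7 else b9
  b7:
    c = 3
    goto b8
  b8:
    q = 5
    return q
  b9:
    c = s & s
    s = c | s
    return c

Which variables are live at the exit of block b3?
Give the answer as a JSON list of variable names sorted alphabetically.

Per-block:
  b0: def={c,n,s} ue=∅
  b1: def={c,q,s} ue={s}
  b2: def={n} ue={n,s}
  b3: def={c,s} ue={c,s}
  b4: def={q} ue={n,q}
  b5: def={c,n} ue={c}
  b6: def={q} ue={s}
  b7: def={c} ue=∅
  b8: def={q} ue=∅
  b9: def={c,s} ue={s}

Liveness:
  b0: in=∅ out={c,n,s}
  b1: in={n,s} out={c,n,q,s}
  b2: in={c,n,s} out={c,n,s}
  b3: in={c,s} out={c,s}
  b4: in={n,q} out=∅
  b5: in={c,s} out={s}
  b6: in={s} out={s}
  b7: in=∅ out=∅
  b8: in=∅ out=∅
  b9: in={s} out=∅

live-out(b3) = ["c", "s"]

Answer: ["c", "s"]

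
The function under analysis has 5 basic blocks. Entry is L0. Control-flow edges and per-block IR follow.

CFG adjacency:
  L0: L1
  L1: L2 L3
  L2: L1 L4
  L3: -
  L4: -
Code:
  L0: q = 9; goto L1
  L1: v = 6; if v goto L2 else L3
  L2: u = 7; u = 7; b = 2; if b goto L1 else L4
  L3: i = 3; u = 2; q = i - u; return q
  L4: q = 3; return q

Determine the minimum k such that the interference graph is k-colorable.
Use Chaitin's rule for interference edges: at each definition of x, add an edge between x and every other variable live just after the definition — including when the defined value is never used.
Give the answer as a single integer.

Block summaries:
  L0: {q} / ∅
  L1: {v} / ∅
  L2: {b,u} / ∅
  L3: {i,q,u} / ∅
  L4: {q} / ∅

Live sets:
  L0 li=∅ lo=∅
  L1 li=∅ lo=∅
  L2 li=∅ lo=∅
  L3 li=∅ lo=∅
  L4 li=∅ lo=∅

Interference:
  b — ∅
  i — {u}
  q — ∅
  u — {i}
  v — ∅

Chromatic number:
  {i,u} pairwise interfere (2-clique) ⇒ χ ≥ 2
  2-colouring: r0={b,i,q,v}  r1={u}
  χ = 2

Answer: 2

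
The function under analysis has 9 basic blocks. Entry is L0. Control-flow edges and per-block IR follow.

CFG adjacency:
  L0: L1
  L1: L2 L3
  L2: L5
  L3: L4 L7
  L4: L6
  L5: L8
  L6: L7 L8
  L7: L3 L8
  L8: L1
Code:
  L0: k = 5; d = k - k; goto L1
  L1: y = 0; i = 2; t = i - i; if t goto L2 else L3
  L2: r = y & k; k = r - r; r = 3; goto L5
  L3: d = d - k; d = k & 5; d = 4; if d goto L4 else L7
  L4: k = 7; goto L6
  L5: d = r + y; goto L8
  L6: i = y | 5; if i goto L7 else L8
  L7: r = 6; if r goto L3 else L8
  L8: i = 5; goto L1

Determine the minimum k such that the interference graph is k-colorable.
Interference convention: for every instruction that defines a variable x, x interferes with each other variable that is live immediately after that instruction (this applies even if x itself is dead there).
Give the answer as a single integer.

Per-block:
  L0: def={d,k} ue=∅
  L1: def={i,t,y} ue=∅
  L2: def={k,r} ue={k,y}
  L3: def={d} ue={d,k}
  L4: def={k} ue=∅
  L5: def={d} ue={r,y}
  L6: def={i} ue={y}
  L7: def={r} ue=∅
  L8: def={i} ue=∅

Liveness:
  live L0: ∅→{d,k}
  live L1: {d,k}→{d,k,y}
  live L2: {k,y}→{k,r,y}
  live L3: {d,k,y}→{d,k,y}
  live L4: {d,y}→{d,k,y}
  live L5: {k,r,y}→{d,k}
  live L6: {d,k,y}→{d,k,y}
  live L7: {d,k,y}→{d,k,y}
  live L8: {d,k}→{d,k}

Interference:
  d — {i,k,r,t,y}
  i — {d,k,y}
  k — {d,i,r,t,y}
  r — {d,k,y}
  t — {d,k,y}
  y — {d,i,k,r,t}

Colouring:
  lower bound: {d,i,k,y} mutually conflict ⇒ χ ≥ 4
  4-colouring: r0={d}  r1={k}  r2={y}  r3={i,r,t}
  χ = 4

Answer: 4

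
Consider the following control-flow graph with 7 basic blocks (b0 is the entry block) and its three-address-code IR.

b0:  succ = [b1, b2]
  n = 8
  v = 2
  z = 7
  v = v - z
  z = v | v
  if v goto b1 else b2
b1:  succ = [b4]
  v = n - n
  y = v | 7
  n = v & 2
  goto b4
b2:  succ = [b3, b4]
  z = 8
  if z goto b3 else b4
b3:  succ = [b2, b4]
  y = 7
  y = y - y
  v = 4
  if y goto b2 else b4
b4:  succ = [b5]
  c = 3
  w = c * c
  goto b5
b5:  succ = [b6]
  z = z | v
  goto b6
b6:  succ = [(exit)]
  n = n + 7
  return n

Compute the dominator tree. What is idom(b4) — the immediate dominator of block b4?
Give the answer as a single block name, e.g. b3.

idom tree: b1←b0 b2←b0 b3←b2 b4←b0 b5←b4 b6←b5
Dom∩ at merges:
  b2: preds {b0,b3}: {b0} ∩ {b0,b2,b3} = {b0}; idom=b0
  b4: preds {b1,b2,b3}: {b0,b1} ∩ {b0,b2} ∩ {b0,b2,b3} = {b0}; idom=b0

idom(b4) = b0

Answer: b0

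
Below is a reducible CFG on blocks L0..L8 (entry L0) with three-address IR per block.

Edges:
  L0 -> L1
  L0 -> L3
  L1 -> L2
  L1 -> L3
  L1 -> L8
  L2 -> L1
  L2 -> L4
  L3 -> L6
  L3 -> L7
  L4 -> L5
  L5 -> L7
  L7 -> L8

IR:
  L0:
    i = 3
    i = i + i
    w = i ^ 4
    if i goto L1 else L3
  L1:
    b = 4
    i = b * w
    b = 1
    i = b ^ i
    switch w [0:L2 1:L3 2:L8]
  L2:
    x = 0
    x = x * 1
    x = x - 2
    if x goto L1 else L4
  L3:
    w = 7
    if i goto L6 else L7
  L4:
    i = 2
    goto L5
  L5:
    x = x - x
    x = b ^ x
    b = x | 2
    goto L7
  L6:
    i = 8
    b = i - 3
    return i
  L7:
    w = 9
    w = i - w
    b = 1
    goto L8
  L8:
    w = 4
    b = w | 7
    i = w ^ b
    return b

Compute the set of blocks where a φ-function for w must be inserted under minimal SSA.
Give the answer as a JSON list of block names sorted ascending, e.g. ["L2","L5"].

Answer: ["L7", "L8"]

Analysis:
idom tree: L1←L0 L2←L1 L3←L0 L4←L2 L5←L4 L6←L3 L7←L0 L8←L0
Join-block Dom:
  L1: preds {L0,L2}: {L0} ∩ {L0,L1,L2} = {L0}; idom=L0
  L3: preds {L0,L1}: {L0} ∩ {L0,L1} = {L0}; idom=L0
  L7: preds {L3,L5}: {L0,L3} ∩ {L0,L1,L2,L4,L5} = {L0}; idom=L0
  L8: preds {L1,L7}: {L0,L1} ∩ {L0,L7} = {L0}; idom=L0

Frontier:
  L1←L0: walk · to L0
  L1←L2: walk L2→L1 to L0
  L3←L0: walk · to L0
  L3←L1: walk L1 to L0
  L7←L3: walk L3 to L0
  L7←L5: walk L5→L4→L2→L1 to L0
  L8←L1: walk L1 to L0
  L8←L7: walk L7 to L0
  L0: DF=∅
  L1: DF={L1,L3,L7,L8}
  L2: DF={L1,L7}
  L3: DF={L7}
  L4: DF={L7}
  L5: DF={L7}
  L6: DF=∅
  L7: DF={L8}
  L8: DF=∅

φ for w: defs {L0,L3,L7,L8}
  DF⁺ = {L7,L8}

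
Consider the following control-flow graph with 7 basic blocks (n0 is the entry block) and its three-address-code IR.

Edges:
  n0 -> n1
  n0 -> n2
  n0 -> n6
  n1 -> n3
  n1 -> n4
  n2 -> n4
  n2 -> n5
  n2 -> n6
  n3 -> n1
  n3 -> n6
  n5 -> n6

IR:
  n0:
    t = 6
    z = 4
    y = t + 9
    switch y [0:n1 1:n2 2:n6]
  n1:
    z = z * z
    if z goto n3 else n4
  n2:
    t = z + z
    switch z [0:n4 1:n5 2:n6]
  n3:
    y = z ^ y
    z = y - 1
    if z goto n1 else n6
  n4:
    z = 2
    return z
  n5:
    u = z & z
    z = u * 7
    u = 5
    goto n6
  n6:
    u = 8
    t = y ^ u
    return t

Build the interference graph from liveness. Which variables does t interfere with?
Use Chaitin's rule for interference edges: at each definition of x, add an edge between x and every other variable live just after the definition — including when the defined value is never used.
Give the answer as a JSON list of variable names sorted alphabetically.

def/use:
  n0: def={t,y,z} ue=∅
  n1: def={z} ue={z}
  n2: def={t} ue={z}
  n3: def={y,z} ue={y,z}
  n4: def={z} ue=∅
  n5: def={u,z} ue={z}
  n6: def={t,u} ue={y}

Backward fixpoint:
  n0 li=∅ lo={y,z}
  n1 li={y,z} lo={y,z}
  n2 li={y,z} lo={y,z}
  n3 li={y,z} lo={y,z}
  n4 li=∅ lo=∅
  n5 li={y,z} lo={y}
  n6 li={y} lo=∅

Conflict graph:
  t↔{y,z}
  u↔{y}
  y↔{t,u,z}
  z↔{t,y}

N(t) = ["y", "z"]

Answer: ["y", "z"]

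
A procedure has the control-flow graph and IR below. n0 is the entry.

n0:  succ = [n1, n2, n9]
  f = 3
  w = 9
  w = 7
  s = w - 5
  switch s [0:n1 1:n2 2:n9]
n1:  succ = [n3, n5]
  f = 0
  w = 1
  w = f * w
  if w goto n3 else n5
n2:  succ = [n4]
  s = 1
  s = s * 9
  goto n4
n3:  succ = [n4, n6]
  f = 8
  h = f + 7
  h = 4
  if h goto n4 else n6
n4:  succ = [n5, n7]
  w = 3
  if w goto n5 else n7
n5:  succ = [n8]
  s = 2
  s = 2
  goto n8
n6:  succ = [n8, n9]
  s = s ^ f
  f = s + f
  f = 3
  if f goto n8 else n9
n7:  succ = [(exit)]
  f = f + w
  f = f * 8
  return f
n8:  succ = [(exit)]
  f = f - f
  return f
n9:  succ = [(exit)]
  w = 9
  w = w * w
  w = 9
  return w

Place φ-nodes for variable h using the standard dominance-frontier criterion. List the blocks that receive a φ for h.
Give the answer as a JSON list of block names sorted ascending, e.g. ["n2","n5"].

Answer: ["n4", "n5", "n8", "n9"]

Working:
idom tree: n1←n0 n2←n0 n3←n1 n4←n0 n5←n0 n6←n3 n7←n4 n8←n0 n9←n0
Dom∩ at merges:
  n4: preds {n2,n3}: {n0,n2} ∩ {n0,n1,n3} = {n0}; idom=n0
  n5: preds {n1,n4}: {n0,n1} ∩ {n0,n4} = {n0}; idom=n0
  n8: preds {n5,n6}: {n0,n5} ∩ {n0,n1,n3,n6} = {n0}; idom=n0
  n9: preds {n0,n6}: {n0} ∩ {n0,n1,n3,n6} = {n0}; idom=n0

Frontier:
  n4←n2: walk n2 to n0
  n4←n3: walk n3→n1 to n0
  n5←n1: walk n1 to n0
  n5←n4: walk n4 to n0
  n8←n5: walk n5 to n0
  n8←n6: walk n6→n3→n1 to n0
  n9←n0: walk · to n0
  n9←n6: walk n6→n3→n1 to n0
  n0 → ∅
  n1 → {n4,n5,n8,n9}
  n2 → {n4}
  n3 → {n4,n8,n9}
  n4 → {n5}
  n5 → {n8}
  n6 → {n8,n9}
  n7 → ∅
  n8 → ∅
  n9 → ∅

φ for h: defs {n3}
  DF⁺ = {n4,n5,n8,n9}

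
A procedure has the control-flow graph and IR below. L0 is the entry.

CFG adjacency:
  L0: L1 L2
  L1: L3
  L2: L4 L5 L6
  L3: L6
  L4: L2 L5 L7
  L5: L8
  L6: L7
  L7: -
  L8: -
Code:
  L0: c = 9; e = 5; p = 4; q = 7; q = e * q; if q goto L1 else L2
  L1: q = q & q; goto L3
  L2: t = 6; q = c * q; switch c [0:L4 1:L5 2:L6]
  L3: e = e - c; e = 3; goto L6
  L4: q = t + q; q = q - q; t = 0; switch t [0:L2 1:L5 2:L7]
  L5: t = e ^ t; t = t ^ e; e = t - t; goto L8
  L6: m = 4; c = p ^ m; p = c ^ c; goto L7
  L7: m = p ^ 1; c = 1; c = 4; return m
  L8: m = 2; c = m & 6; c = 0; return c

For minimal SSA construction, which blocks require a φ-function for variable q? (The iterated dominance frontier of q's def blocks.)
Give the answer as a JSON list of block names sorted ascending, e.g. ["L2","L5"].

idom tree: L1←L0 L2←L0 L3←L1 L4←L2 L5←L2 L6←L0 L7←L0 L8←L5
Dom at joins:
  L2: preds {L0,L4}: {L0} ∩ {L0,L2,L4} = {L0}; idom=L0
  L5: preds {L2,L4}: {L0,L2} ∩ {L0,L2,L4} = {L0,L2}; idom=L2
  L6: preds {L2,L3}: {L0,L2} ∩ {L0,L1,L3} = {L0}; idom=L0
  L7: preds {L4,L6}: {L0,L2,L4} ∩ {L0,L6} = {L0}; idom=L0

Frontier:
  join L2 pred L0: · stop@L0
  join L2 pred L4: L4→L2 stop@L0
  join L5 pred L2: · stop@L2
  join L5 pred L4: L4 stop@L2
  join L6 pred L2: L2 stop@L0
  join L6 pred L3: L3→L1 stop@L0
  join L7 pred L4: L4→L2 stop@L0
  join L7 pred L6: L6 stop@L0
  L0: DF=∅
  L1: DF={L6}
  L2: DF={L2,L6,L7}
  L3: DF={L6}
  L4: DF={L2,L5,L7}
  L5: DF=∅
  L6: DF={L7}
  L7: DF=∅
  L8: DF=∅

φ for q: defs {L0,L1,L2,L4}
  DF⁺ = {L2,L5,L6,L7}

Answer: ["L2", "L5", "L6", "L7"]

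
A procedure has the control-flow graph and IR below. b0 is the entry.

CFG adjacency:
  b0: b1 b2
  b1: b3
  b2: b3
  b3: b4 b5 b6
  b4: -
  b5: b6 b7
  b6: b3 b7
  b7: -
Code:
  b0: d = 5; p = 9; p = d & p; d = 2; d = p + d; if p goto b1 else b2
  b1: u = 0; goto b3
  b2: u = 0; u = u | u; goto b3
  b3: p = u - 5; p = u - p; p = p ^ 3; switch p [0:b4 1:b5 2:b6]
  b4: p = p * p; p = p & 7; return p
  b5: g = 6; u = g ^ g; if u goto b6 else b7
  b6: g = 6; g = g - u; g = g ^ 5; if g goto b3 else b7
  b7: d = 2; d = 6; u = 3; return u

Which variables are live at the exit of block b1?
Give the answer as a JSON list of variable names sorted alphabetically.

def/use:
  b0: def={d,p} ue=∅
  b1: def={u} ue=∅
  b2: def={u} ue=∅
  b3: def={p} ue={u}
  b4: def={p} ue={p}
  b5: def={g,u} ue=∅
  b6: def={g} ue={u}
  b7: def={d,u} ue=∅

Backward fixpoint:
  b0 li=∅ lo=∅
  b1 li=∅ lo={u}
  b2 li=∅ lo={u}
  b3 li={u} lo={p,u}
  b4 li={p} lo=∅
  b5 li=∅ lo={u}
  b6 li={u} lo={u}
  b7 li=∅ lo=∅

live-out(b1) = ["u"]

Answer: ["u"]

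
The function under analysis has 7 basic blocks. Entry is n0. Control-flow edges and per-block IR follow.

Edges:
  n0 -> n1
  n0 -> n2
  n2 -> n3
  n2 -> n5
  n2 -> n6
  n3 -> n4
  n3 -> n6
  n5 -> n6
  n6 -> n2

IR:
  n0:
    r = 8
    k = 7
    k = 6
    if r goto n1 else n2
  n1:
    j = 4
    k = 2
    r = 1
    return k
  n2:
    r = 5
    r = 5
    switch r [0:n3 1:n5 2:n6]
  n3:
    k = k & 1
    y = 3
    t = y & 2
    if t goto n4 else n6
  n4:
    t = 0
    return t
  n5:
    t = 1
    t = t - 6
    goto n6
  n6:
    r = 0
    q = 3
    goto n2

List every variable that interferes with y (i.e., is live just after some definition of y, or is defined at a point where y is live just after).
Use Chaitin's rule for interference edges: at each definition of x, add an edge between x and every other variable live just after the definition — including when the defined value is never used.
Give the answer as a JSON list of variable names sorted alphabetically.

Answer: ["k"]

Analysis:
Per-block:
  n0 def {k,r} use ∅
  n1 def {j,k,r} use ∅
  n2 def {r} use ∅
  n3 def {k,t,y} use {k}
  n4 def {t} use ∅
  n5 def {t} use ∅
  n6 def {q,r} use ∅

Live sets:
  n0 li=∅ lo={k}
  n1 li=∅ lo=∅
  n2 li={k} lo={k}
  n3 li={k} lo={k}
  n4 li=∅ lo=∅
  n5 li={k} lo={k}
  n6 li={k} lo={k}

Interference:
  j↔∅
  k↔{q,r,t,y}
  q↔{k}
  r↔{k}
  t↔{k}
  y↔{k}

N(y) = ["k"]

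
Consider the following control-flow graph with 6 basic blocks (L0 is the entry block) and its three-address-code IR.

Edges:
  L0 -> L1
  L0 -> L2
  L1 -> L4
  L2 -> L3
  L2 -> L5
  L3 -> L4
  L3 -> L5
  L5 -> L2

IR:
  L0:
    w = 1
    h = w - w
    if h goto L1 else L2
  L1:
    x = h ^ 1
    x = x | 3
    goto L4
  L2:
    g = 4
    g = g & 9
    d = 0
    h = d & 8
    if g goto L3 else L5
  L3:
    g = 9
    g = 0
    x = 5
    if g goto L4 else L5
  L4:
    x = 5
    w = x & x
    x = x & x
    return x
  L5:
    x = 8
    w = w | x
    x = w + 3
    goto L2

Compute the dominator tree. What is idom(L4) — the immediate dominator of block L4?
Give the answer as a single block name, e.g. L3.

idom tree: L1←L0 L2←L0 L3←L2 L4←L0 L5←L2
Join-block Dom:
  L2: preds {L0,L5}: {L0} ∩ {L0,L2,L5} = {L0}; idom=L0
  L4: preds {L1,L3}: {L0,L1} ∩ {L0,L2,L3} = {L0}; idom=L0
  L5: preds {L2,L3}: {L0,L2} ∩ {L0,L2,L3} = {L0,L2}; idom=L2

idom(L4) = L0

Answer: L0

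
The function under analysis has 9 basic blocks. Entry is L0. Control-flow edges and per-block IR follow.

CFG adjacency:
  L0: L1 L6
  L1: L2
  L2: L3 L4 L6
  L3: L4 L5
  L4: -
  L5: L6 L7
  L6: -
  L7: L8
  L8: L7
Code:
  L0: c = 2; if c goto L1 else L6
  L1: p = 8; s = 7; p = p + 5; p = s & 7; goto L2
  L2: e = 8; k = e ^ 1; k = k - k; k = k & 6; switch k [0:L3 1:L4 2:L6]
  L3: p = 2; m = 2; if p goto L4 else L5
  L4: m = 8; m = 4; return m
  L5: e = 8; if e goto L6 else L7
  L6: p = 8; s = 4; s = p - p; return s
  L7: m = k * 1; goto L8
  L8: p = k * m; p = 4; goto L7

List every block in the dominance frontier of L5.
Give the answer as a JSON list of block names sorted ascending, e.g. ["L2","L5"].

idom tree: L1←L0 L2←L1 L3←L2 L4←L2 L5←L3 L6←L0 L7←L5 L8←L7
Dom∩ at merges:
  L4: preds {L2,L3}: {L0,L1,L2} ∩ {L0,L1,L2,L3} = {L0,L1,L2}; idom=L2
  L6: preds {L0,L2,L5}: {L0} ∩ {L0,L1,L2} ∩ {L0,L1,L2,L3,L5} = {L0}; idom=L0
  L7: preds {L5,L8}: {L0,L1,L2,L3,L5} ∩ {L0,L1,L2,L3,L5,L7,L8} = {L0,L1,L2,L3,L5}; idom=L5

DF walk-up:
  join L4 pred L2: · stop@L2
  join L4 pred L3: L3 stop@L2
  join L6 pred L0: · stop@L0
  join L6 pred L2: L2→L1 stop@L0
  join L6 pred L5: L5→L3→L2→L1 stop@L0
  join L7 pred L5: · stop@L5
  join L7 pred L8: L8→L7 stop@L5
  DF(L0)=∅
  DF(L1)={L6}
  DF(L2)={L6}
  DF(L3)={L4,L6}
  DF(L4)=∅
  DF(L5)={L6}
  DF(L6)=∅
  DF(L7)={L7}
  DF(L8)={L7}

DF(L5) = ["L6"]

Answer: ["L6"]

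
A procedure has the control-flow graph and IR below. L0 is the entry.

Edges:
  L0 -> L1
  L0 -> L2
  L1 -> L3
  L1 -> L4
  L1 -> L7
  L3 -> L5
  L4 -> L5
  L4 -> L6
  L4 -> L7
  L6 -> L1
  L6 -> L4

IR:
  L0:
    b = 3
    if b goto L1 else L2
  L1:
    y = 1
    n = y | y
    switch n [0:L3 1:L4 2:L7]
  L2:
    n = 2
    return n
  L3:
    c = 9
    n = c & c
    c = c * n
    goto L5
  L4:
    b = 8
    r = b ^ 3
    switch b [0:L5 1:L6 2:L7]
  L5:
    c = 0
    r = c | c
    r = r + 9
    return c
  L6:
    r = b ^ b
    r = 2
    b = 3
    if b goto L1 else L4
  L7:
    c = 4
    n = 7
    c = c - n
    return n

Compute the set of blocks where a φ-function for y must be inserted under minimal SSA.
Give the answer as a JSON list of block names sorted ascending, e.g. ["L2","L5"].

Answer: ["L1"]

Working:
idom tree: L1←L0 L2←L0 L3←L1 L4←L1 L5←L1 L6←L4 L7←L1
Dom∩ at merges:
  L1: preds {L0,L6}: {L0} ∩ {L0,L1,L4,L6} = {L0}; idom=L0
  L4: preds {L1,L6}: {L0,L1} ∩ {L0,L1,L4,L6} = {L0,L1}; idom=L1
  L5: preds {L3,L4}: {L0,L1,L3} ∩ {L0,L1,L4} = {L0,L1}; idom=L1
  L7: preds {L1,L4}: {L0,L1} ∩ {L0,L1,L4} = {L0,L1}; idom=L1

DF derivation:
  join L1 pred L0: · stop@L0
  join L1 pred L6: L6→L4→L1 stop@L0
  join L4 pred L1: · stop@L1
  join L4 pred L6: L6→L4 stop@L1
  join L5 pred L3: L3 stop@L1
  join L5 pred L4: L4 stop@L1
  join L7 pred L1: · stop@L1
  join L7 pred L4: L4 stop@L1
  DF(L0)=∅
  DF(L1)={L1}
  DF(L2)=∅
  DF(L3)={L5}
  DF(L4)={L1,L4,L5,L7}
  DF(L5)=∅
  DF(L6)={L1,L4}
  DF(L7)=∅

φ for y: defs {L1}
  DF⁺ = {L1}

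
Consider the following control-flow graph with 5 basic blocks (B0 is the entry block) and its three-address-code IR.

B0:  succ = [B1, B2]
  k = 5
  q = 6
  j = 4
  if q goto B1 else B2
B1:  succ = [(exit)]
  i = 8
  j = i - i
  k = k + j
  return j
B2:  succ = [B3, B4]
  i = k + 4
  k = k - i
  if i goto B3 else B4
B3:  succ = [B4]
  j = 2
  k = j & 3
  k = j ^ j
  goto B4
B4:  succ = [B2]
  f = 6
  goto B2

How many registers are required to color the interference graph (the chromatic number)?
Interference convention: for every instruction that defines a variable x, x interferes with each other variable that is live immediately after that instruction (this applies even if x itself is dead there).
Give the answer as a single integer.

Answer: 3

Derivation:
Per-block:
  B0 def {j,k,q} use ∅
  B1 def {i,j,k} use {k}
  B2 def {i,k} use {k}
  B3 def {j,k} use ∅
  B4 def {f} use ∅

Liveness:
  live B0: ∅→{k}
  live B1: {k}→∅
  live B2: {k}→{k}
  live B3: ∅→{k}
  live B4: {k}→{k}

Interference:
  f↔{k}
  i↔{k}
  j↔{k,q}
  k↔{f,i,j,q}
  q↔{j,k}

Registers:
  lower bound: {j,k,q} mutually conflict ⇒ χ ≥ 3
  assign f→R1 i→R1 j→R1 k→R0 q→R2 — no edge inside a register ⇒ χ ≤ 3
  χ = 3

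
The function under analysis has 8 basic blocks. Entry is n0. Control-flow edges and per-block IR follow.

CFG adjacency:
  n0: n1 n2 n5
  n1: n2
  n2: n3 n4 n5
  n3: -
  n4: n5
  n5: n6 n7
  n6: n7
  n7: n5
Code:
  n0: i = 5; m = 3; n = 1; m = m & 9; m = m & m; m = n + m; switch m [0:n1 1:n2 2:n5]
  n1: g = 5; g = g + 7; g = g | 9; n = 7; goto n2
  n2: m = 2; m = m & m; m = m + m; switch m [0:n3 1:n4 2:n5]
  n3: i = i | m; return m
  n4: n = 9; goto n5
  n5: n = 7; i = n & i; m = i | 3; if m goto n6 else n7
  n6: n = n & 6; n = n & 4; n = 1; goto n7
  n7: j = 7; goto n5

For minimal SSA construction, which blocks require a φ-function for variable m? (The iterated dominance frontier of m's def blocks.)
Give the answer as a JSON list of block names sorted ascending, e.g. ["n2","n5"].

Answer: ["n5"]

Derivation:
idom tree: n1←n0 n2←n0 n3←n2 n4←n2 n5←n0 n6←n5 n7←n5
Dom at joins:
  n2: preds {n0,n1}: {n0} ∩ {n0,n1} = {n0}; idom=n0
  n5: preds {n0,n2,n4,n7}: {n0} ∩ {n0,n2} ∩ {n0,n2,n4} ∩ {n0,n5,n7} = {n0}; idom=n0
  n7: preds {n5,n6}: {n0,n5} ∩ {n0,n5,n6} = {n0,n5}; idom=n5

DF derivation:
  n2←n0: walk · to n0
  n2←n1: walk n1 to n0
  n5←n0: walk · to n0
  n5←n2: walk n2 to n0
  n5←n4: walk n4→n2 to n0
  n5←n7: walk n7→n5 to n0
  n7←n5: walk · to n5
  n7←n6: walk n6 to n5
  n0: DF=∅
  n1: DF={n2}
  n2: DF={n5}
  n3: DF=∅
  n4: DF={n5}
  n5: DF={n5}
  n6: DF={n7}
  n7: DF={n5}

φ for m: defs {n0,n2,n5}
  DF⁺ = {n5}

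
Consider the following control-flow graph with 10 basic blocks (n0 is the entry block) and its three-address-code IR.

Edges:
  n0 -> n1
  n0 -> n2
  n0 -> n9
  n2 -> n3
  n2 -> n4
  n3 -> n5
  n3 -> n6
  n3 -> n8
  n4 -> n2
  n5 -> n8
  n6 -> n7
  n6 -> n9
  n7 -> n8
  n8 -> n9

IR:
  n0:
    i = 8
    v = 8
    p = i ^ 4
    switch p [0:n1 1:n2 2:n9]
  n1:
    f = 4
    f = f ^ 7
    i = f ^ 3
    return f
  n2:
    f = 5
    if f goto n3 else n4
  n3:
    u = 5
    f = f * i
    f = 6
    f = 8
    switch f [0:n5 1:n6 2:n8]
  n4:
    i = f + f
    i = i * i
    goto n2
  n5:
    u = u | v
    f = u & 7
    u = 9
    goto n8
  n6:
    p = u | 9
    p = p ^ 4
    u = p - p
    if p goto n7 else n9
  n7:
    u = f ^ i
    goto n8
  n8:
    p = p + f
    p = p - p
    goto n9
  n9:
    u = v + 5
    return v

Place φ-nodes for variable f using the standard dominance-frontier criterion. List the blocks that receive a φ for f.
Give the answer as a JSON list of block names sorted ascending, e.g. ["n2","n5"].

idom tree: n1←n0 n2←n0 n3←n2 n4←n2 n5←n3 n6←n3 n7←n6 n8←n3 n9←n0
Dom at joins:
  n2: preds {n0,n4}: {n0} ∩ {n0,n2,n4} = {n0}; idom=n0
  n8: preds {n3,n5,n7}: {n0,n2,n3} ∩ {n0,n2,n3,n5} ∩ {n0,n2,n3,n6,n7} = {n0,n2,n3}; idom=n3
  n9: preds {n0,n6,n8}: {n0} ∩ {n0,n2,n3,n6} ∩ {n0,n2,n3,n8} = {n0}; idom=n0

DF walk-up:
  n2←n0: walk · to n0
  n2←n4: walk n4→n2 to n0
  n8←n3: walk · to n3
  n8←n5: walk n5 to n3
  n8←n7: walk n7→n6 to n3
  n9←n0: walk · to n0
  n9←n6: walk n6→n3→n2 to n0
  n9←n8: walk n8→n3→n2 to n0
  DF(n0)=∅
  DF(n1)=∅
  DF(n2)={n2,n9}
  DF(n3)={n9}
  DF(n4)={n2}
  DF(n5)={n8}
  DF(n6)={n8,n9}
  DF(n7)={n8}
  DF(n8)={n9}
  DF(n9)=∅

φ for f: defs {n1,n2,n3,n5}
  DF⁺ = {n2,n8,n9}

Answer: ["n2", "n8", "n9"]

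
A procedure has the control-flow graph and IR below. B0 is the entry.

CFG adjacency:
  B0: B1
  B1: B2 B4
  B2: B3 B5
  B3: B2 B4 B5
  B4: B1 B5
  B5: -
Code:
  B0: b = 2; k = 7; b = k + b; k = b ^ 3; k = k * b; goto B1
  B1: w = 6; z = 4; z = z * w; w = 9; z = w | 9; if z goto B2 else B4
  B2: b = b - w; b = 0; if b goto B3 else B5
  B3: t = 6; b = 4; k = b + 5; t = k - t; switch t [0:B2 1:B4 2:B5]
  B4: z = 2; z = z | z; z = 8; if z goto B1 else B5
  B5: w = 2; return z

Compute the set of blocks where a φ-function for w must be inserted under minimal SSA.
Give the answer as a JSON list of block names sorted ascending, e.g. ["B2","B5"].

Answer: ["B1"]

Derivation:
idom tree: B1←B0 B2←B1 B3←B2 B4←B1 B5←B1
Dom∩ at merges:
  B1: preds {B0,B4}: {B0} ∩ {B0,B1,B4} = {B0}; idom=B0
  B2: preds {B1,B3}: {B0,B1} ∩ {B0,B1,B2,B3} = {B0,B1}; idom=B1
  B4: preds {B1,B3}: {B0,B1} ∩ {B0,B1,B2,B3} = {B0,B1}; idom=B1
  B5: preds {B2,B3,B4}: {B0,B1,B2} ∩ {B0,B1,B2,B3} ∩ {B0,B1,B4} = {B0,B1}; idom=B1

DF derivation:
  B1←B0: walk · to B0
  B1←B4: walk B4→B1 to B0
  B2←B1: walk · to B1
  B2←B3: walk B3→B2 to B1
  B4←B1: walk · to B1
  B4←B3: walk B3→B2 to B1
  B5←B2: walk B2 to B1
  B5←B3: walk B3→B2 to B1
  B5←B4: walk B4 to B1
  B0 → ∅
  B1 → {B1}
  B2 → {B2,B4,B5}
  B3 → {B2,B4,B5}
  B4 → {B1,B5}
  B5 → ∅

φ for w: defs {B1,B5}
  DF⁺ = {B1}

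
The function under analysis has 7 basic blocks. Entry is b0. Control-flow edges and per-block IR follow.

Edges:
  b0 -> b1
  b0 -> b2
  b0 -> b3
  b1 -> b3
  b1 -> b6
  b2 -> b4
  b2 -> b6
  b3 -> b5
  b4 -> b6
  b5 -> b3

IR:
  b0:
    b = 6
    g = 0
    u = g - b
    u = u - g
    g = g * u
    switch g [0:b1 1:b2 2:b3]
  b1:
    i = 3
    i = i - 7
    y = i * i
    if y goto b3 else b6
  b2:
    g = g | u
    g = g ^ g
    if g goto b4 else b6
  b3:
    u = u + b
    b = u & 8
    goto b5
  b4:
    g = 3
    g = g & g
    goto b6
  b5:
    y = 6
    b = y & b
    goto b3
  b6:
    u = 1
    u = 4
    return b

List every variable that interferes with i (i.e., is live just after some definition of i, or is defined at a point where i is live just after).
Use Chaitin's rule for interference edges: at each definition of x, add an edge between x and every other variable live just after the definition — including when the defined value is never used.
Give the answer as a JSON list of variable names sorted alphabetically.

Answer: ["b", "u"]

Working:
Block summaries:
  b0 def {b,g,u} use ∅
  b1 def {i,y} use ∅
  b2 def {g} use {g,u}
  b3 def {b,u} use {b,u}
  b4 def {g} use ∅
  b5 def {b,y} use {b}
  b6 def {u} use {b}

Live sets:
  b0 li=∅ lo={b,g,u}
  b1 li={b,u} lo={b,u}
  b2 li={b,g,u} lo={b}
  b3 li={b,u} lo={b,u}
  b4 li={b} lo={b}
  b5 li={b,u} lo={b,u}
  b6 li={b} lo=∅

Conflict graph:
  b: {g,i,u,y}
  g: {b,u}
  i: {b,u}
  u: {b,g,i,y}
  y: {b,u}

N(i) = ["b", "u"]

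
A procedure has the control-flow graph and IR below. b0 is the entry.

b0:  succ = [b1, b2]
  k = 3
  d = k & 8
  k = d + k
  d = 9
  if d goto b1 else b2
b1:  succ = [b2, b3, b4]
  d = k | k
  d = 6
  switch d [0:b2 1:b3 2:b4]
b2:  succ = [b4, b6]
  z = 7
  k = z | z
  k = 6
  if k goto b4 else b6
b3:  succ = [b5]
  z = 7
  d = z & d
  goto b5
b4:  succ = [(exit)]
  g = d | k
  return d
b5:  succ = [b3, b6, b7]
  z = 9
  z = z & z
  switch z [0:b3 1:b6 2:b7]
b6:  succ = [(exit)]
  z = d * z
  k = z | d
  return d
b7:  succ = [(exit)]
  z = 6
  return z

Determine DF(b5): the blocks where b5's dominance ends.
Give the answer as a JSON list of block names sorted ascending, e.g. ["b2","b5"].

idom tree: b1←b0 b2←b0 b3←b1 b4←b0 b5←b3 b6←b0 b7←b5
Dom∩ at merges:
  b2: preds {b0,b1}: {b0} ∩ {b0,b1} = {b0}; idom=b0
  b3: preds {b1,b5}: {b0,b1} ∩ {b0,b1,b3,b5} = {b0,b1}; idom=b1
  b4: preds {b1,b2}: {b0,b1} ∩ {b0,b2} = {b0}; idom=b0
  b6: preds {b2,b5}: {b0,b2} ∩ {b0,b1,b3,b5} = {b0}; idom=b0

DF walk-up:
  join b2 pred b0: · stop@b0
  join b2 pred b1: b1 stop@b0
  join b3 pred b1: · stop@b1
  join b3 pred b5: b5→b3 stop@b1
  join b4 pred b1: b1 stop@b0
  join b4 pred b2: b2 stop@b0
  join b6 pred b2: b2 stop@b0
  join b6 pred b5: b5→b3→b1 stop@b0
  b0 → ∅
  b1 → {b2,b4,b6}
  b2 → {b4,b6}
  b3 → {b3,b6}
  b4 → ∅
  b5 → {b3,b6}
  b6 → ∅
  b7 → ∅

DF(b5) = ["b3", "b6"]

Answer: ["b3", "b6"]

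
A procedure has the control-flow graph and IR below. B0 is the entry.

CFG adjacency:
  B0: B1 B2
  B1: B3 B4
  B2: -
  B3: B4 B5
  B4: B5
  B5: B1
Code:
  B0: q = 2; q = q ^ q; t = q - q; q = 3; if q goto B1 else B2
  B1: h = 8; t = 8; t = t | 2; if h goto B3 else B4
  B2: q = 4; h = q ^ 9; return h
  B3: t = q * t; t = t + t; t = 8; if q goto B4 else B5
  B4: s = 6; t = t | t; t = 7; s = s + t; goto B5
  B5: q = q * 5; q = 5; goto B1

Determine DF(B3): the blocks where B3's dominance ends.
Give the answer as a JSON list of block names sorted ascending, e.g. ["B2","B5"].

Answer: ["B4", "B5"]

Derivation:
idom tree: B1←B0 B2←B0 B3←B1 B4←B1 B5←B1
Join-block Dom:
  B1: preds {B0,B5}: {B0} ∩ {B0,B1,B5} = {B0}; idom=B0
  B4: preds {B1,B3}: {B0,B1} ∩ {B0,B1,B3} = {B0,B1}; idom=B1
  B5: preds {B3,B4}: {B0,B1,B3} ∩ {B0,B1,B4} = {B0,B1}; idom=B1

DF walk-up:
  B1←B0: walk · to B0
  B1←B5: walk B5→B1 to B0
  B4←B1: walk · to B1
  B4←B3: walk B3 to B1
  B5←B3: walk B3 to B1
  B5←B4: walk B4 to B1
  B0 → ∅
  B1 → {B1}
  B2 → ∅
  B3 → {B4,B5}
  B4 → {B5}
  B5 → {B1}

DF(B3) = ["B4", "B5"]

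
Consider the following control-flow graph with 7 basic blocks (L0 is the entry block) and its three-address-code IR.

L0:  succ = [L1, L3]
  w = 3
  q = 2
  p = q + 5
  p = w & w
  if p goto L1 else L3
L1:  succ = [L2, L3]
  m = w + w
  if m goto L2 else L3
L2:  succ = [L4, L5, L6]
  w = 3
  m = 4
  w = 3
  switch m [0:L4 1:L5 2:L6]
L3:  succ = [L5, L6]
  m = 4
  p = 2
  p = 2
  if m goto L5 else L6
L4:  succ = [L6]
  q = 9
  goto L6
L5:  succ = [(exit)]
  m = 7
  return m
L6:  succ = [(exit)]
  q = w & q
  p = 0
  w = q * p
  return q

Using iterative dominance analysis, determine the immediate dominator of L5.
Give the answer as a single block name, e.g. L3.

idom tree: L1←L0 L2←L1 L3←L0 L4←L2 L5←L0 L6←L0
Dom∩ at merges:
  L3: preds {L0,L1}: {L0} ∩ {L0,L1} = {L0}; idom=L0
  L5: preds {L2,L3}: {L0,L1,L2} ∩ {L0,L3} = {L0}; idom=L0
  L6: preds {L2,L3,L4}: {L0,L1,L2} ∩ {L0,L3} ∩ {L0,L1,L2,L4} = {L0}; idom=L0

idom(L5) = L0

Answer: L0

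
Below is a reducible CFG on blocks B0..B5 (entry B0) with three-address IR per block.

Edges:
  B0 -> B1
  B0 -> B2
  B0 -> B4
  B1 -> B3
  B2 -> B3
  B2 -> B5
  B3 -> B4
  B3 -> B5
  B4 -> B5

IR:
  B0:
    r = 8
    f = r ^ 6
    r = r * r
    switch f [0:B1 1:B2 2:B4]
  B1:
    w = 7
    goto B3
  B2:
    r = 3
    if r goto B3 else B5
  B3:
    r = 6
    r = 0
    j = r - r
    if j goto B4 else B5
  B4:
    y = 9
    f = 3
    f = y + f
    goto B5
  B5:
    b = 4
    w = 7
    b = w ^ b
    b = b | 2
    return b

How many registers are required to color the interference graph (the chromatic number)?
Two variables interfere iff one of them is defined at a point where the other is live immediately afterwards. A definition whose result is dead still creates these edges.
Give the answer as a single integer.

Answer: 2

Analysis:
Per-block:
  B0: {f,r} / ∅
  B1: {w} / ∅
  B2: {r} / ∅
  B3: {j,r} / ∅
  B4: {f,y} / ∅
  B5: {b,w} / ∅

Live sets:
  live B0: ∅→∅
  live B1: ∅→∅
  live B2: ∅→∅
  live B3: ∅→∅
  live B4: ∅→∅
  live B5: ∅→∅

Interfere edges:
  b: {w}
  f: {r,y}
  j: ∅
  r: {f}
  w: {b}
  y: {f}

Registers:
  lower bound: {b,w} mutually conflict ⇒ χ ≥ 2
  2-colouring: R0={b,f,j}  R1={r,w,y}
  χ = 2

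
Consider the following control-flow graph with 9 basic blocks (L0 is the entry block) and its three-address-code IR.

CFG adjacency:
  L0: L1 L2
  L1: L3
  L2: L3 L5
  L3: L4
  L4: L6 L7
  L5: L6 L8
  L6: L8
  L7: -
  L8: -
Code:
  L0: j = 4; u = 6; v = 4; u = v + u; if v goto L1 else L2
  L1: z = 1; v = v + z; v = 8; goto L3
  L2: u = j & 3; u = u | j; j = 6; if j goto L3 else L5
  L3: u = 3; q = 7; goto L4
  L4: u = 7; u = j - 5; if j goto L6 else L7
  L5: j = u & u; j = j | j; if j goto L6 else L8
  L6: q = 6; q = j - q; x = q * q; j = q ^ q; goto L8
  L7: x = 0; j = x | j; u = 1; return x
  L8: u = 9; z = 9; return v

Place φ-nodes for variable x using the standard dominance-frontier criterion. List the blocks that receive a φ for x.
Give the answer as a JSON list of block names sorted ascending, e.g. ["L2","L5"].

idom tree: L1←L0 L2←L0 L3←L0 L4←L3 L5←L2 L6←L0 L7←L4 L8←L0
Dom at joins:
  L3: preds {L1,L2}: {L0,L1} ∩ {L0,L2} = {L0}; idom=L0
  L6: preds {L4,L5}: {L0,L3,L4} ∩ {L0,L2,L5} = {L0}; idom=L0
  L8: preds {L5,L6}: {L0,L2,L5} ∩ {L0,L6} = {L0}; idom=L0

DF derivation:
  join L3 pred L1: L1 stop@L0
  join L3 pred L2: L2 stop@L0
  join L6 pred L4: L4→L3 stop@L0
  join L6 pred L5: L5→L2 stop@L0
  join L8 pred L5: L5→L2 stop@L0
  join L8 pred L6: L6 stop@L0
  DF(L0)=∅
  DF(L1)={L3}
  DF(L2)={L3,L6,L8}
  DF(L3)={L6}
  DF(L4)={L6}
  DF(L5)={L6,L8}
  DF(L6)={L8}
  DF(L7)=∅
  DF(L8)=∅

φ for x: defs {L6,L7}
  DF⁺ = {L8}

Answer: ["L8"]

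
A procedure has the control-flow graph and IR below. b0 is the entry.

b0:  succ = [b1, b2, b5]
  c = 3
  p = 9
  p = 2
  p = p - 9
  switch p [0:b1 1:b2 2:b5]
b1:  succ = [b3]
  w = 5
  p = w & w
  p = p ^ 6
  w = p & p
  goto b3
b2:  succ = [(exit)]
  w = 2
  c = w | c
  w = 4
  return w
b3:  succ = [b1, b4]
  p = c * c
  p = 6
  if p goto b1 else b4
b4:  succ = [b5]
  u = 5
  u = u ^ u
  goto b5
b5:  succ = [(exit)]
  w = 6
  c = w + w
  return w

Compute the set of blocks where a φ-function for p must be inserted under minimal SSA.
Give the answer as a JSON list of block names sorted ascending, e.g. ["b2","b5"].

Answer: ["b1", "b5"]

Derivation:
idom tree: b1←b0 b2←b0 b3←b1 b4←b3 b5←b0
Dom∩ at merges:
  b1: preds {b0,b3}: {b0} ∩ {b0,b1,b3} = {b0}; idom=b0
  b5: preds {b0,b4}: {b0} ∩ {b0,b1,b3,b4} = {b0}; idom=b0

Frontier:
  b1←b0: walk · to b0
  b1←b3: walk b3→b1 to b0
  b5←b0: walk · to b0
  b5←b4: walk b4→b3→b1 to b0
  b0: DF=∅
  b1: DF={b1,b5}
  b2: DF=∅
  b3: DF={b1,b5}
  b4: DF={b5}
  b5: DF=∅

φ for p: defs {b0,b1,b3}
  DF⁺ = {b1,b5}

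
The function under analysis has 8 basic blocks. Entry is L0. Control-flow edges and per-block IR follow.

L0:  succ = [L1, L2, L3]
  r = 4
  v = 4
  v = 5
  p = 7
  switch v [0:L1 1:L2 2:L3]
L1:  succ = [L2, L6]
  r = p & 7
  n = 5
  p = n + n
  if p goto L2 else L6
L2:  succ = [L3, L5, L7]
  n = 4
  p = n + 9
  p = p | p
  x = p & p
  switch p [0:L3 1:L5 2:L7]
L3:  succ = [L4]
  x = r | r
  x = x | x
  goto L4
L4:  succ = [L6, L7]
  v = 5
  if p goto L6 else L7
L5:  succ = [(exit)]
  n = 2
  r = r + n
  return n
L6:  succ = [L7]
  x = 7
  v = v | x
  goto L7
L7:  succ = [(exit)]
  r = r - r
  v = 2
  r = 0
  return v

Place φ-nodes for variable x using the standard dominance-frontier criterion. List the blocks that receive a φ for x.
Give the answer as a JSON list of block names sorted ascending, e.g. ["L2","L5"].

Answer: ["L3", "L6", "L7"]

Analysis:
idom tree: L1←L0 L2←L0 L3←L0 L4←L3 L5←L2 L6←L0 L7←L0
Join-block Dom:
  L2: preds {L0,L1}: {L0} ∩ {L0,L1} = {L0}; idom=L0
  L3: preds {L0,L2}: {L0} ∩ {L0,L2} = {L0}; idom=L0
  L6: preds {L1,L4}: {L0,L1} ∩ {L0,L3,L4} = {L0}; idom=L0
  L7: preds {L2,L4,L6}: {L0,L2} ∩ {L0,L3,L4} ∩ {L0,L6} = {L0}; idom=L0

DF derivation:
  L2←L0: walk · to L0
  L2←L1: walk L1 to L0
  L3←L0: walk · to L0
  L3←L2: walk L2 to L0
  L6←L1: walk L1 to L0
  L6←L4: walk L4→L3 to L0
  L7←L2: walk L2 to L0
  L7←L4: walk L4→L3 to L0
  L7←L6: walk L6 to L0
  L0: DF=∅
  L1: DF={L2,L6}
  L2: DF={L3,L7}
  L3: DF={L6,L7}
  L4: DF={L6,L7}
  L5: DF=∅
  L6: DF={L7}
  L7: DF=∅

φ for x: defs {L2,L3,L6}
  DF⁺ = {L3,L6,L7}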